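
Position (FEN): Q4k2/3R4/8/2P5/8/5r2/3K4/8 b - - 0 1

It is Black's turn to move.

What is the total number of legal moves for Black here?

Black to move; king on f8.
In check: yes, from the white queen on a8.
Legal moves: none.
Count: 0.

0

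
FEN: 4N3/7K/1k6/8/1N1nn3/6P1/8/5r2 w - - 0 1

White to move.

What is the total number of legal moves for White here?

White to move; king on h7.
In check: no.
Legal moves: Ng7, Nc7, Nf6, Nd6, Kh8, Kg8, Kg7, Kh6, Kg6, Nc6, Na6, Nd5+, Nd3, Nc2, Na2, g4.
Count: 16.

16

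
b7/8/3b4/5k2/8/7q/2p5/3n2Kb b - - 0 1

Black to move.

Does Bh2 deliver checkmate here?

yes

After Bh2: white king on g1; in check: yes, from the black bishop on h2.
King squares — f1: attacked by Qh3; h1: attacked by Ba8; f2: attacked by Nd1; g2: attacked by Bh1; h2: attacked by Qh3.
White has no legal moves → checkmate.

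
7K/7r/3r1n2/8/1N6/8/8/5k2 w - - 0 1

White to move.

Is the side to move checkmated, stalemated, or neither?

checkmate

White to move; white king on h8.
In check: yes, from the black rook on h7.
King squares — g7: attacked by Rh7; h7: attacked by Nf6; g8: attacked by Nf6.
Legal moves for White: none.
In check with no legal moves → checkmate.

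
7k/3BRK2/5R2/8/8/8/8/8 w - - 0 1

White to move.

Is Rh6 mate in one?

After Rh6: black king on h8; in check: yes, from the white rook on h6.
King squares — g7: attacked by Kf7; h7: attacked by Rh6; g8: attacked by Kf7.
Black has no legal moves → checkmate.

yes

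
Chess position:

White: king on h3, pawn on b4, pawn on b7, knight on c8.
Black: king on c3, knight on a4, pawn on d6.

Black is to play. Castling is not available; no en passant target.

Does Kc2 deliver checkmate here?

After Kc2: white king on h3; in check: no.
White is not in check, so this cannot be checkmate.

no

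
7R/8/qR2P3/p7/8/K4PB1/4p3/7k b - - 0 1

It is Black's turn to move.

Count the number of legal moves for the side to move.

Black to move; king on h1.
In check: yes, from the white rook on h8.
Legal moves: Kg2, Kg1.
Count: 2.

2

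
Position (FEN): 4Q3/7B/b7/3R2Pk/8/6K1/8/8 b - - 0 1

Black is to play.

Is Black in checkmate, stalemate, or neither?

checkmate

Black to move; black king on h5.
In check: yes, from the white queen on e8.
King squares — g4: attacked by Kg3; h4: attacked by Kg3; g5: attacked by Rd5; g6: attacked by Bh7; h6: attacked by Pg5.
Legal moves for Black: none.
In check with no legal moves → checkmate.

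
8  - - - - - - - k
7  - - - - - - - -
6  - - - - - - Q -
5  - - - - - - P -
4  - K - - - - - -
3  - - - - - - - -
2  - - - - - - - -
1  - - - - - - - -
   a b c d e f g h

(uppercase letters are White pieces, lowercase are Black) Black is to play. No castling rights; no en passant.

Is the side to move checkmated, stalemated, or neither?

Black to move; black king on h8.
In check: no.
King squares — g7: attacked by Qg6; h7: attacked by Qg6; g8: attacked by Qg6.
Legal moves for Black: none.
Not in check and no legal moves → stalemate.

stalemate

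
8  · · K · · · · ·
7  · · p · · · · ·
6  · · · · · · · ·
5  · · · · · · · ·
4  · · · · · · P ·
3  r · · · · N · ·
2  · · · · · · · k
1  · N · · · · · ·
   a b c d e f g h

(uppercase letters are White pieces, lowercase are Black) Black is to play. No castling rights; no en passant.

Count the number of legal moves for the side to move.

Black to move; king on h2.
In check: yes, from the white knight on f3.
Legal moves: Kh3, Kg3, Kg2, Kh1, Rxf3.
Count: 5.

5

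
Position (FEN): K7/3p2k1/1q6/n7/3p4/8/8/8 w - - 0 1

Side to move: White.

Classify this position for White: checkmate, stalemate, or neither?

stalemate

White to move; white king on a8.
In check: no.
King squares — a7: attacked by Qb6; b7: attacked by Na5; b8: attacked by Qb6.
Legal moves for White: none.
Not in check and no legal moves → stalemate.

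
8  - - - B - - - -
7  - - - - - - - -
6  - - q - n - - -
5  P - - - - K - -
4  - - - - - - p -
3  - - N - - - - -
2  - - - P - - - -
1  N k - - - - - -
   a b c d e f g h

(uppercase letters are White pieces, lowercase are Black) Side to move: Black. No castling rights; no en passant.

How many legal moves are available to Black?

Black to move; king on b1.
In check: yes, from the white knight on c3.
Legal moves: Kb2, Kc1, Kxa1, Qxc3.
Count: 4.

4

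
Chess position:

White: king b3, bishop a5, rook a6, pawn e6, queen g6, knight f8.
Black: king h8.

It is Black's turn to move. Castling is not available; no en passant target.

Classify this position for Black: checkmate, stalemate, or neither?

stalemate

Black to move; black king on h8.
In check: no.
King squares — g7: attacked by Qg6; h7: attacked by Qg6; g8: attacked by Qg6.
Legal moves for Black: none.
Not in check and no legal moves → stalemate.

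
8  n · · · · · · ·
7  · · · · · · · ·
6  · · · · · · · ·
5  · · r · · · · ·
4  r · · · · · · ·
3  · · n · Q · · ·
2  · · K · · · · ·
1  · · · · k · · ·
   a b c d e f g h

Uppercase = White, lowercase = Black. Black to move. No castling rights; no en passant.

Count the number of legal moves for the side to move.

Black to move; king on e1.
In check: yes, from the white queen on e3.
Legal moves: Kf1, Ne2+.
Count: 2.

2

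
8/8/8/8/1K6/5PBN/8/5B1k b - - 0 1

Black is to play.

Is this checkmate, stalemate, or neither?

Black to move; black king on h1.
In check: no.
King squares — g1: attacked by Nh3; g2: attacked by Bf1; h2: attacked by Bg3.
Legal moves for Black: none.
Not in check and no legal moves → stalemate.

stalemate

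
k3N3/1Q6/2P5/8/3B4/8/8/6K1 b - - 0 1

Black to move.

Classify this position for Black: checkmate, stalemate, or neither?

checkmate

Black to move; black king on a8.
In check: yes, from the white queen on b7.
King squares — a7: attacked by Bd4; b7: attacked by Pc6; b8: attacked by Qb7.
Legal moves for Black: none.
In check with no legal moves → checkmate.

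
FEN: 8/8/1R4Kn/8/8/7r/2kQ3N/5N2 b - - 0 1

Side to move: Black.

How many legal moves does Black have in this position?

0

Black to move; king on c2.
In check: yes, from the white queen on d2.
Legal moves: none.
Count: 0.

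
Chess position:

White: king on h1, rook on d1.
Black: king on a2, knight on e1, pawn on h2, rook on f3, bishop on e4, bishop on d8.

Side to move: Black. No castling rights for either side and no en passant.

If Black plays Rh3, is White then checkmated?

yes

After Rh3: white king on h1; in check: yes, from the black bishop on e4.
King squares — g1: attacked by Ph2; g2: attacked by Ne1; h2: attacked by Rh3.
White has no legal moves → checkmate.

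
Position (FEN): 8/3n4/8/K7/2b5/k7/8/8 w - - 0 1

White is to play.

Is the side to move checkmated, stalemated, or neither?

White to move; white king on a5.
In check: no.
King squares — a4: attacked by Ka3; b4: attacked by Ka3; b5: attacked by Bc4; a6: attacked by Bc4; b6: attacked by Nd7.
Legal moves for White: none.
Not in check and no legal moves → stalemate.

stalemate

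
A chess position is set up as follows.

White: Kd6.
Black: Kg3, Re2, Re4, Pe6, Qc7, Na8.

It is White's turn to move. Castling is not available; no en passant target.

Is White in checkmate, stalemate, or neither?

White to move; white king on d6.
In check: yes, from the black queen on c7.
King squares — c5: attacked by Qc7; d5: attacked by Pe6; e5: attacked by Re4; c6: attacked by Qc7; e6: attacked by Re4; c7: attacked by Na8; d7: attacked by Qc7; e7: attacked by Qc7.
Legal moves for White: none.
In check with no legal moves → checkmate.

checkmate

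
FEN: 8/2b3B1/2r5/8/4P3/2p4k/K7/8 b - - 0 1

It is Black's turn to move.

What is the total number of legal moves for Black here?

24

Black to move; king on h3.
In check: no.
Legal moves: Bd8, Bb8, Bd6, Bb6, Be5, Ba5, Bf4, Bg3, Bh2, Rh6, Rg6, Rf6, Re6, Rd6, Rb6, Ra6+, Rc5, Rc4, Kh4, Kg4, Kg3, Kh2, Kg2, c2.
Count: 24.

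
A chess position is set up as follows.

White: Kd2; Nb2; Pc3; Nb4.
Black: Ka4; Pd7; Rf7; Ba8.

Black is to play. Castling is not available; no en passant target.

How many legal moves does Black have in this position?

4

Black to move; king on a4.
In check: yes, from the white knight on b2.
Legal moves: Kb5, Ka5, Kb3, Ka3.
Count: 4.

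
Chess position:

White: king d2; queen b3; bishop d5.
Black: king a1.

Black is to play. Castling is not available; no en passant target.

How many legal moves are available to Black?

0

Black to move; king on a1.
In check: no.
Legal moves: none.
Count: 0.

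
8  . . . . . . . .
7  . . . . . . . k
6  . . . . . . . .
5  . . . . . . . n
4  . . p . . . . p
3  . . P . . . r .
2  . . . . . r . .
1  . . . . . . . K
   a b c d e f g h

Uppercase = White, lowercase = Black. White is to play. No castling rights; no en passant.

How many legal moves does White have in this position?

White to move; king on h1.
In check: no.
Legal moves: none.
Count: 0.

0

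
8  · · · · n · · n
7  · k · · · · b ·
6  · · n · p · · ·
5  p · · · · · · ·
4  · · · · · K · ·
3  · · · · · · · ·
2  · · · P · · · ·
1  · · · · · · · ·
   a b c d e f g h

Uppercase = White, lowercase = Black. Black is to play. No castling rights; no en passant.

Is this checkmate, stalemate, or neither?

neither

Black to move; black king on b7.
In check: no.
Legal moves for Black include: Nf7, Ng6+, Nc7, Nf6, Nd6, Bf8, Bh6+, Bf6, Be5+, Bd4, Bc3, Bb2, Ba1, Kc8, Kb8, Ka8, Kc7, Ka7, ... (list truncated; more exist).
Black has legal moves and is not in check → neither.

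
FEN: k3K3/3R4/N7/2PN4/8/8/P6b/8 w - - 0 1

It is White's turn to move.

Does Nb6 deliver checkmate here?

yes

After Nb6: black king on a8; in check: yes, from the white knight on b6.
King squares — a7: attacked by Rd7; b7: attacked by Rd7; b8: attacked by Na6.
Black has no legal moves → checkmate.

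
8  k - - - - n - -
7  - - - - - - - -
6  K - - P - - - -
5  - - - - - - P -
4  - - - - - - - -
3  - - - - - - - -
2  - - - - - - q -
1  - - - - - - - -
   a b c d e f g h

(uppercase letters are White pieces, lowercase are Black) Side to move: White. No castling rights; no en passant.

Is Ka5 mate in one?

After Ka5: black king on a8; in check: no.
Black is not in check, so this cannot be checkmate.

no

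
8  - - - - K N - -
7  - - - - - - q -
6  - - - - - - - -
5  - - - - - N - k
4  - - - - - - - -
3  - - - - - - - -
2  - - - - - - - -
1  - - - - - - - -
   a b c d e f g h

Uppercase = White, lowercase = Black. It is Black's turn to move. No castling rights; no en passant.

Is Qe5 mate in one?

After Qe5: white king on e8; in check: yes, from the black queen on e5.
White has 5 legal replies: Kd8, Kf7, Kd7, Ne6, Ne7.
In check but a legal move exists → not checkmate.

no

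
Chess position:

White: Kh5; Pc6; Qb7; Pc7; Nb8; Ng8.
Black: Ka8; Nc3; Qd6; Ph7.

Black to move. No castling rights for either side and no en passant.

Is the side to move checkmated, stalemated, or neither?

checkmate

Black to move; black king on a8.
In check: yes, from the white queen on b7.
King squares — a7: attacked by Qb7; b7: attacked by Pc6; b8: attacked by Qb7.
Legal moves for Black: none.
In check with no legal moves → checkmate.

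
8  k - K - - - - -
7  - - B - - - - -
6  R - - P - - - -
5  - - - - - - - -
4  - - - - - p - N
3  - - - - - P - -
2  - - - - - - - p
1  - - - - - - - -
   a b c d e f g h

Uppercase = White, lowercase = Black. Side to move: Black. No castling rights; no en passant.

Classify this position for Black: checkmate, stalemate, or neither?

checkmate

Black to move; black king on a8.
In check: yes, from the white rook on a6.
King squares — a7: attacked by Ra6; b7: attacked by Kc8; b8: attacked by Bc7.
Legal moves for Black: none.
In check with no legal moves → checkmate.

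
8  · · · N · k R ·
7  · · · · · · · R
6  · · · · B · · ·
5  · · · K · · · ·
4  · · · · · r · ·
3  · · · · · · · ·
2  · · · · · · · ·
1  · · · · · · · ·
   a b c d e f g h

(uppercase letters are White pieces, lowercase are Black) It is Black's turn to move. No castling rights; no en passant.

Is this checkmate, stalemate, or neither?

Black to move; black king on f8.
In check: yes, from the white rook on g8.
King squares — e7: attacked by Rh7; f7: attacked by Be6; g7: attacked by Rh7; e8: attacked by Rg8; g8: attacked by Be6.
Legal moves for Black: none.
In check with no legal moves → checkmate.

checkmate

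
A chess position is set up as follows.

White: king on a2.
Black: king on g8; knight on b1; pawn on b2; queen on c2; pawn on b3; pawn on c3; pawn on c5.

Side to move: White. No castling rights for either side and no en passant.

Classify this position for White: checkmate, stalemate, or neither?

White to move; white king on a2.
In check: yes, from the black pawn on b3.
King squares — a1: attacked by Pb2; b1: attacked by Qc2; b2: attacked by Qc2; a3: attacked by Nb1; b3: attacked by Qc2.
Legal moves for White: none.
In check with no legal moves → checkmate.

checkmate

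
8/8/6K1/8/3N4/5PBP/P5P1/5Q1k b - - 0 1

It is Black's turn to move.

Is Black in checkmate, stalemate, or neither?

checkmate

Black to move; black king on h1.
In check: yes, from the white queen on f1.
King squares — g1: attacked by Qf1; g2: attacked by Qf1; h2: attacked by Bg3.
Legal moves for Black: none.
In check with no legal moves → checkmate.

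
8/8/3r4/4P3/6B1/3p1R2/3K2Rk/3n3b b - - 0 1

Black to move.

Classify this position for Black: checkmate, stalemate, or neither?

neither

Black to move; black king on h2.
In check: yes, from the white rook on g2.
King squares — g1: attacked by Rg2; h1: own bishop; g2: available; g3: attacked by Rg2; h3: attacked by Rf3.
Legal moves for Black: Kxg2, Bxg2.
Black is in check but has 2 legal moves → neither.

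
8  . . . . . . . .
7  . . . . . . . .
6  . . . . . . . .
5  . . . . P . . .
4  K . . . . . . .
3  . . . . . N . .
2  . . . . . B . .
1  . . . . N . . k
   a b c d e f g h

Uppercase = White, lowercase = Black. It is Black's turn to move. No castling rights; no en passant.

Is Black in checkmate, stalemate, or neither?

stalemate

Black to move; black king on h1.
In check: no.
King squares — g1: attacked by Bf2; g2: attacked by Ne1; h2: attacked by Nf3.
Legal moves for Black: none.
Not in check and no legal moves → stalemate.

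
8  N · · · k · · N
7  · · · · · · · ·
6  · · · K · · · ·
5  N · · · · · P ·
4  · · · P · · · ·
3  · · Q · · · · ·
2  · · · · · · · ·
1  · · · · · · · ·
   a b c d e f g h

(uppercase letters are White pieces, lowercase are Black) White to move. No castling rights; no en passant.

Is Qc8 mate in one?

yes

After Qc8: black king on e8; in check: yes, from the white queen on c8.
King squares — d7: attacked by Kd6; e7: attacked by Kd6; f7: attacked by Nh8; d8: attacked by Qc8; f8: attacked by Qc8.
Black has no legal moves → checkmate.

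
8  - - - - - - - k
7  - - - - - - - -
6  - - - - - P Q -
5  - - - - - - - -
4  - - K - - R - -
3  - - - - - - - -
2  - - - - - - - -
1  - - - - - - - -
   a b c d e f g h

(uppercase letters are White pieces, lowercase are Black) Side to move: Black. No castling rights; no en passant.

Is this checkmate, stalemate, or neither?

Black to move; black king on h8.
In check: no.
King squares — g7: attacked by Pf6; h7: attacked by Qg6; g8: attacked by Qg6.
Legal moves for Black: none.
Not in check and no legal moves → stalemate.

stalemate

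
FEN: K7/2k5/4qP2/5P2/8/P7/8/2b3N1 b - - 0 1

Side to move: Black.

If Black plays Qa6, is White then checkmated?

yes

After Qa6: white king on a8; in check: yes, from the black queen on a6.
King squares — a7: attacked by Qa6; b7: attacked by Qa6; b8: attacked by Kc7.
White has no legal moves → checkmate.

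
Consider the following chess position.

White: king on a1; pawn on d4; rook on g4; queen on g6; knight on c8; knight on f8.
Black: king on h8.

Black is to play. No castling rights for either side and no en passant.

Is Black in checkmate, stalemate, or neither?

stalemate

Black to move; black king on h8.
In check: no.
King squares — g7: attacked by Qg6; h7: attacked by Qg6; g8: attacked by Qg6.
Legal moves for Black: none.
Not in check and no legal moves → stalemate.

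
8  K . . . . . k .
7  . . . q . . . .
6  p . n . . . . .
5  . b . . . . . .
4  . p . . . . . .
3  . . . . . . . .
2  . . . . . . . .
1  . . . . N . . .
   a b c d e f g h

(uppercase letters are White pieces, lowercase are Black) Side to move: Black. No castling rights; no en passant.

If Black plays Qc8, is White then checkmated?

After Qc8: white king on a8; in check: yes, from the black queen on c8.
King squares — a7: attacked by Nc6; b7: attacked by Qc8; b8: attacked by Nc6.
White has no legal moves → checkmate.

yes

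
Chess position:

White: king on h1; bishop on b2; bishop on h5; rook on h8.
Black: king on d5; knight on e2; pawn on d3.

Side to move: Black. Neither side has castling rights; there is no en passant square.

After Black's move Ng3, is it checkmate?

no

After Ng3: white king on h1; in check: yes, from the black knight on g3.
White has 3 legal replies: Kh2, Kg2, Kg1.
In check but a legal move exists → not checkmate.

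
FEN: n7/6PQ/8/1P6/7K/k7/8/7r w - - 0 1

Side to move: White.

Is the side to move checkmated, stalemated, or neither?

neither

White to move; white king on h4.
In check: yes, from the black rook on h1.
King squares — g3: available; h3: attacked by Rh1; g4: available; g5: available; h5: attacked by Rh1.
Legal moves for White: Kg5, Kg4, Kg3.
White is in check but has 3 legal moves → neither.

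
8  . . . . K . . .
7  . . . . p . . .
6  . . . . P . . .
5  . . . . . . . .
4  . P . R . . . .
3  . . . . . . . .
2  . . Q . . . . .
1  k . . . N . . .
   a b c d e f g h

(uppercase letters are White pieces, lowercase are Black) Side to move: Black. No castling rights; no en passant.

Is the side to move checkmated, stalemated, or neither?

stalemate

Black to move; black king on a1.
In check: no.
King squares — b1: attacked by Qc2; a2: attacked by Qc2; b2: attacked by Qc2.
Legal moves for Black: none.
Not in check and no legal moves → stalemate.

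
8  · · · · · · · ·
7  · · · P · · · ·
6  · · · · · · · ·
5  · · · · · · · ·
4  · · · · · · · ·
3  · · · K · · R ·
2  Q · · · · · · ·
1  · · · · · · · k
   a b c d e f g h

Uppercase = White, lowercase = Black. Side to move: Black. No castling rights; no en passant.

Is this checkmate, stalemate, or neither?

Black to move; black king on h1.
In check: no.
King squares — g1: attacked by Rg3; g2: attacked by Qa2; h2: attacked by Qa2.
Legal moves for Black: none.
Not in check and no legal moves → stalemate.

stalemate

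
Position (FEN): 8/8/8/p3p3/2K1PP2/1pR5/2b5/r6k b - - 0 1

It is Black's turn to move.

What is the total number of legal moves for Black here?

Black to move; king on h1.
In check: no.
Legal moves: Bxe4, Bd3+, Bd1, Bb1, Kh2, Kg2, Kg1, Ra4+, Ra3, Ra2, Rg1, Rf1, Re1, Rd1, Rc1, Rb1, exf4, a4, b2.
Count: 19.

19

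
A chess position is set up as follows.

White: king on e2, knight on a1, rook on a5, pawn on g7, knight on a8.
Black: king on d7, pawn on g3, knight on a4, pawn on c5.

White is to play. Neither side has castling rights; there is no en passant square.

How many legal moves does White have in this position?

20

White to move; king on e2.
In check: no.
Legal moves: Nc7, Nb6+, Ra7+, Ra6, Rxc5, Rb5, Rxa4, Kf3, Ke3, Kd3, Kd2, Kf1, Ke1, Kd1, Nb3, Nc2, g8=Q, g8=R, g8=B, g8=N.
Count: 20.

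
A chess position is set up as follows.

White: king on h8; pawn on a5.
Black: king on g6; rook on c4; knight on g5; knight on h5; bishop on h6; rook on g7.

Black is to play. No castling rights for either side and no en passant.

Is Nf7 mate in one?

yes

After Nf7: white king on h8; in check: yes, from the black knight on f7.
King squares — g7: attacked by Nh5; h7: attacked by Kg6; g8: attacked by Rg7.
White has no legal moves → checkmate.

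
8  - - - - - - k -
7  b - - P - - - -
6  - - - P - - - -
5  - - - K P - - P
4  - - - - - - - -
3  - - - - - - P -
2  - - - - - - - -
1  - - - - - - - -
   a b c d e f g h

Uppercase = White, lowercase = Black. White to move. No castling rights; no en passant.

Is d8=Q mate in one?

no

After d8=Q: black king on g8; in check: yes, from the white queen on d8.
Black has 3 legal replies: Kh7, Kg7, Kf7.
In check but a legal move exists → not checkmate.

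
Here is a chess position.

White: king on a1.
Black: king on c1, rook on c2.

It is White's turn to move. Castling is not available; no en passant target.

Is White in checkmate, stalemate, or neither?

White to move; white king on a1.
In check: no.
King squares — b1: attacked by Kc1; a2: attacked by Rc2; b2: attacked by Kc1.
Legal moves for White: none.
Not in check and no legal moves → stalemate.

stalemate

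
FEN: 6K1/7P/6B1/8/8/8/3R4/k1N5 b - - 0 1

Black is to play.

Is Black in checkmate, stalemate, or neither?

Black to move; black king on a1.
In check: no.
King squares — b1: attacked by Bg6; a2: attacked by Nc1; b2: attacked by Rd2.
Legal moves for Black: none.
Not in check and no legal moves → stalemate.

stalemate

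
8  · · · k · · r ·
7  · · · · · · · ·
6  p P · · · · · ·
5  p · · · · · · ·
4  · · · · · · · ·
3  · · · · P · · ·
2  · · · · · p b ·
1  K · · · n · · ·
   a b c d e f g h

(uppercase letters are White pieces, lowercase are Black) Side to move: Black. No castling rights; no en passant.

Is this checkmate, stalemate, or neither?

Black to move; black king on d8.
In check: no.
Legal moves for Black include: Rh8, Rf8, Re8, Rg7, Rg6, Rg5, Rg4, Rg3, Ke8, Kc8, Ke7, Kd7, Ba8, Bb7, Bc6, Bd5, Be4, Bh3, ... (list truncated; more exist).
Black has legal moves and is not in check → neither.

neither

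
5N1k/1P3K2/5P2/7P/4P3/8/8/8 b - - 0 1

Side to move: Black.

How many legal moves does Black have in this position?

0

Black to move; king on h8.
In check: no.
Legal moves: none.
Count: 0.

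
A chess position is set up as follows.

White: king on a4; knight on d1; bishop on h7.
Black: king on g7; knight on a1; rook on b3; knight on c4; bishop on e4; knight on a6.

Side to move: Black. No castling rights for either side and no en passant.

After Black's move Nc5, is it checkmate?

yes

After Nc5: white king on a4; in check: yes, from the black knight on c5.
King squares — a3: attacked by Rb3; b3: attacked by Na1; b4: attacked by Rb3; a5: attacked by Nc4; b5: attacked by Rb3.
White has no legal moves → checkmate.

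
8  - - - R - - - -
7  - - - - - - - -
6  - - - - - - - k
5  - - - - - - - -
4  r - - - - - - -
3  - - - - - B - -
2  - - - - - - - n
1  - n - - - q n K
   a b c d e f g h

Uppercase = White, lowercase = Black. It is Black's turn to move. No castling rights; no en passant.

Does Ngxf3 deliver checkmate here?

After Ngxf3: white king on h1; in check: yes, from the black queen on f1.
King squares — g1: attacked by Qf1; g2: attacked by Qf1; h2: attacked by Nf3.
White has no legal moves → checkmate.

yes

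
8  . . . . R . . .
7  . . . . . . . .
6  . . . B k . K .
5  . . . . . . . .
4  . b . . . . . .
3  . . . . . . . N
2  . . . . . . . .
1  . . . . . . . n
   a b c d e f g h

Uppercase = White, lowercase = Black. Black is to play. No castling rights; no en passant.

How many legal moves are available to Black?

Black to move; king on e6.
In check: yes, from the white rook on e8.
Legal moves: Kd7, Kxd6, Kd5.
Count: 3.

3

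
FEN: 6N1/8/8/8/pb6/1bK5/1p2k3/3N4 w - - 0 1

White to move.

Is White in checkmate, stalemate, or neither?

neither

White to move; white king on c3.
In check: yes, from the black bishop on b4.
King squares — b2: available; c2: attacked by Bb3; d2: attacked by Ke2; b3: attacked by Pa4; d3: attacked by Ke2; b4: available; c4: attacked by Bb3; d4: available.
Legal moves for White: Kd4, Kxb4, Kxb2.
White is in check but has 3 legal moves → neither.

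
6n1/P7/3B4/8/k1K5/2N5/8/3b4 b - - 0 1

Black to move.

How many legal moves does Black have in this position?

1

Black to move; king on a4.
In check: yes, from the white knight on c3.
Legal moves: Ka5.
Count: 1.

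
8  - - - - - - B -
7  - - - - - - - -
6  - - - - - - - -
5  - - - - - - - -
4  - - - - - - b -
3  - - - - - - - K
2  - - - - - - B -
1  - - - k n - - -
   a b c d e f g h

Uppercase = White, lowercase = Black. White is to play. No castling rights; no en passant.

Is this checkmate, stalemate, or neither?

White to move; white king on h3.
In check: yes, from the black bishop on g4.
King squares — g2: own bishop; h2: available; g3: available; g4: available; h4: available.
Legal moves for White: Kh4, Kxg4, Kg3, Kh2.
White is in check but has 4 legal moves → neither.

neither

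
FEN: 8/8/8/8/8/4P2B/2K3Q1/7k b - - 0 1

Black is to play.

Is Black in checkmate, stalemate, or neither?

checkmate

Black to move; black king on h1.
In check: yes, from the white queen on g2.
King squares — g1: attacked by Qg2; g2: attacked by Bh3; h2: attacked by Qg2.
Legal moves for Black: none.
In check with no legal moves → checkmate.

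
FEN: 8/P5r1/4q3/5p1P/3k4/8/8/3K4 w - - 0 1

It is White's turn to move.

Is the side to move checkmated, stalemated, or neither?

neither

White to move; white king on d1.
In check: no.
Legal moves for White: Kd2, Kc2, Kc1, a8=Q, a8=R, a8=B, a8=N, h6.
White has 8 legal moves and is not in check → neither.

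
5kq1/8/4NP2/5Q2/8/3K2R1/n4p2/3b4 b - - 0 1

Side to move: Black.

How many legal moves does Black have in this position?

Black to move; king on f8.
In check: yes, from the white knight on e6.
Legal moves: Ke8, Kf7, Qxe6.
Count: 3.

3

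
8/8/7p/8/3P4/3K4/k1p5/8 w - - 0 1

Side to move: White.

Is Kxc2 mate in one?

no

After Kxc2: black king on a2; in check: no.
Black is not in check, so this cannot be checkmate.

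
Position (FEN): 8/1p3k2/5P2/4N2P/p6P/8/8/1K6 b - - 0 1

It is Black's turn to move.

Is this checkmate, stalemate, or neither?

neither

Black to move; black king on f7.
In check: yes, from the white knight on e5.
King squares — e6: available; f6: available; g6: attacked by Ne5; e7: attacked by Pf6; g7: attacked by Pf6; e8: available; f8: available; g8: available.
Legal moves for Black: Kg8, Kf8, Ke8, Kxf6, Ke6.
Black is in check but has 5 legal moves → neither.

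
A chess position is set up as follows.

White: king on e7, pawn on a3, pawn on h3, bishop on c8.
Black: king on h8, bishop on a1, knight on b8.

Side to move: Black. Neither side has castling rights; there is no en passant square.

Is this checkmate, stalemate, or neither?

neither

Black to move; black king on h8.
In check: no.
Legal moves for Black: Kg8, Kh7, Kg7, Nd7, Nc6+, Na6, Bg7, Bf6+, Be5, Bd4, Bc3, Bb2.
Black has 12 legal moves and is not in check → neither.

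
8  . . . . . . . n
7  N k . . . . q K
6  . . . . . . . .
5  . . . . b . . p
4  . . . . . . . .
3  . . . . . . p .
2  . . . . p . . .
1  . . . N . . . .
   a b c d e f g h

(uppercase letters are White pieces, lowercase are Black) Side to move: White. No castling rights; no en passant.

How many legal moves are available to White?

0

White to move; king on h7.
In check: yes, from the black queen on g7.
Legal moves: none.
Count: 0.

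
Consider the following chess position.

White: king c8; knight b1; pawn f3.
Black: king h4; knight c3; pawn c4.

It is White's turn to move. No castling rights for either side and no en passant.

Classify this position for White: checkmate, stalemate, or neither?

White to move; white king on c8.
In check: no.
Legal moves for White: Kd8, Kb8, Kd7, Kc7, Kb7, Nxc3, Na3, Nd2, f4.
White has 9 legal moves and is not in check → neither.

neither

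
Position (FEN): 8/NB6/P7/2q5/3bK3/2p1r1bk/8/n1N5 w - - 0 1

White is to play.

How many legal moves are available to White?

White to move; king on e4.
In check: yes, from the black rook on e3.
Legal moves: none.
Count: 0.

0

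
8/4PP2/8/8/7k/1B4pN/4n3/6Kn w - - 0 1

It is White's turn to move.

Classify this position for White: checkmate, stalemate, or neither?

White to move; white king on g1.
In check: yes, from the black knight on e2.
King squares — f1: available; h1: available; f2: attacked by Nh1; g2: available; h2: attacked by Pg3.
Legal moves for White: Kg2, Kxh1, Kf1.
White is in check but has 3 legal moves → neither.

neither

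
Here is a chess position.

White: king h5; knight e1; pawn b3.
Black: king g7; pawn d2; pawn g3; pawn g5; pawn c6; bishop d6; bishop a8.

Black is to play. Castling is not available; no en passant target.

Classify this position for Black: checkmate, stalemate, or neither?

Black to move; black king on g7.
In check: no.
Legal moves for Black include: Bb7, Kh8, Kg8, Kf8, Kh7, Kf7, Kf6, Bf8, Bb8, Be7, Bc7, Be5, Bc5, Bf4, Bb4, Ba3, dxe1=Q, dxe1=R, ... (list truncated; more exist).
Black has legal moves and is not in check → neither.

neither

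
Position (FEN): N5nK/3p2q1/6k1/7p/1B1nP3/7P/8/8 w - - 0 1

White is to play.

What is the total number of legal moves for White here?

White to move; king on h8.
In check: yes, from the black queen on g7.
Legal moves: none.
Count: 0.

0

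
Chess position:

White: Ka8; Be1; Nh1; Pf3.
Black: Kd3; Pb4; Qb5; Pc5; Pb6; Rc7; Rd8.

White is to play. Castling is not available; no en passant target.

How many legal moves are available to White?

White to move; king on a8.
In check: yes, from the black rook on d8.
Legal moves: none.
Count: 0.

0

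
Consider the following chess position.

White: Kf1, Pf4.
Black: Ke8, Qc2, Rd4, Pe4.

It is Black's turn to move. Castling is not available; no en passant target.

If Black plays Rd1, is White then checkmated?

yes

After Rd1: white king on f1; in check: yes, from the black rook on d1.
King squares — e1: attacked by Rd1; g1: attacked by Rd1; e2: attacked by Qc2; f2: attacked by Qc2; g2: attacked by Qc2.
White has no legal moves → checkmate.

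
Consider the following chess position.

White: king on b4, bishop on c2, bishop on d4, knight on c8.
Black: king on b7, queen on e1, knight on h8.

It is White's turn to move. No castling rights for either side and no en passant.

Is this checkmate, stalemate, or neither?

neither

White to move; white king on b4.
In check: yes, from the black queen on e1.
Legal moves for White: Kc5, Kb5, Kc4, Ka4, Kb3, Ka3, Bc3.
White is in check but has 7 legal moves → neither.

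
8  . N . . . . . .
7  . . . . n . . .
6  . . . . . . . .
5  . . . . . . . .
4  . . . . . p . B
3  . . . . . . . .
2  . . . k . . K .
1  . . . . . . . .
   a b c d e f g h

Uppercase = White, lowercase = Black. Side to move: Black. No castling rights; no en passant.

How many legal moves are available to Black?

14

Black to move; king on d2.
In check: no.
Legal moves: Ng8, Nc8, Ng6, Nc6, Nf5, Nd5, Ke3, Kd3, Kc3, Ke2, Kc2, Kd1, Kc1, f3+.
Count: 14.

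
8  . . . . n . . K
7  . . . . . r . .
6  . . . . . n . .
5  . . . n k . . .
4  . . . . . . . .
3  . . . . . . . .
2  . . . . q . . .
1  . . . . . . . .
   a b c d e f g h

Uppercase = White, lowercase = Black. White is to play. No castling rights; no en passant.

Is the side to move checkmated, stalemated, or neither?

stalemate

White to move; white king on h8.
In check: no.
King squares — g7: attacked by Rf7; h7: attacked by Nf6; g8: attacked by Nf6.
Legal moves for White: none.
Not in check and no legal moves → stalemate.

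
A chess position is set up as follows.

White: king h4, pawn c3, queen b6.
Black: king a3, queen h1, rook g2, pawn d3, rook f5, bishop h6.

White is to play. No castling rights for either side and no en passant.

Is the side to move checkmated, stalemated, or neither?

White to move; white king on h4.
In check: yes, from the black queen on h1.
King squares — g3: attacked by Rg2; h3: attacked by Qh1; g4: attacked by Rg2; g5: attacked by Rg2; h5: attacked by Qh1.
Legal moves for White: none.
In check with no legal moves → checkmate.

checkmate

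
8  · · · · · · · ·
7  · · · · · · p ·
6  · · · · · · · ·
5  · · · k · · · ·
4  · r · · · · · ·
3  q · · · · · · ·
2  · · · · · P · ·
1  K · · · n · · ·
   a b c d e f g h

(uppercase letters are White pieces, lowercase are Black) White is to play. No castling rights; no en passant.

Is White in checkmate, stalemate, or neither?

White to move; white king on a1.
In check: yes, from the black queen on a3.
King squares — b1: attacked by Rb4; a2: attacked by Qa3; b2: attacked by Qa3.
Legal moves for White: none.
In check with no legal moves → checkmate.

checkmate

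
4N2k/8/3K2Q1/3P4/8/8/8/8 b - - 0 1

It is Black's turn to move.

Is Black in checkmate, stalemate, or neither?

Black to move; black king on h8.
In check: no.
King squares — g7: attacked by Qg6; h7: attacked by Qg6; g8: attacked by Qg6.
Legal moves for Black: none.
Not in check and no legal moves → stalemate.

stalemate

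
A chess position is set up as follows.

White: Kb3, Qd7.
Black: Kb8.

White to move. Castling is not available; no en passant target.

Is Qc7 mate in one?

no

After Qc7: black king on b8; in check: yes, from the white queen on c7.
Black has 2 legal replies: Ka8, Kxc7.
In check but a legal move exists → not checkmate.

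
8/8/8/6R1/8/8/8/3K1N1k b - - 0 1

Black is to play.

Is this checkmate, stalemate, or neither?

stalemate

Black to move; black king on h1.
In check: no.
King squares — g1: attacked by Rg5; g2: attacked by Rg5; h2: attacked by Nf1.
Legal moves for Black: none.
Not in check and no legal moves → stalemate.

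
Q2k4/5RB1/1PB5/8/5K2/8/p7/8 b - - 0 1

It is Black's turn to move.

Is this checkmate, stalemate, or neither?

checkmate

Black to move; black king on d8.
In check: yes, from the white queen on a8.
King squares — c7: attacked by Pb6; d7: attacked by Bc6; e7: attacked by Rf7; c8: attacked by Qa8; e8: attacked by Bc6.
Legal moves for Black: none.
In check with no legal moves → checkmate.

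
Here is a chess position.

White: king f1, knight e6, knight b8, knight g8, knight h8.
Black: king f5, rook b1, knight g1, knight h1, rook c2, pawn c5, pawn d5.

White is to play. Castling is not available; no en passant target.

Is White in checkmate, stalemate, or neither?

checkmate

White to move; white king on f1.
In check: yes, from the black rook on b1.
King squares — e1: attacked by Rb1; g1: attacked by Rb1; e2: attacked by Ng1; f2: attacked by Nh1; g2: attacked by Rc2.
Legal moves for White: none.
In check with no legal moves → checkmate.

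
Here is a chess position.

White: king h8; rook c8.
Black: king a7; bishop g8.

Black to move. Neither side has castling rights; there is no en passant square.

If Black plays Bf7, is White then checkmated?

After Bf7: white king on h8; in check: no.
White is not in check, so this cannot be checkmate.

no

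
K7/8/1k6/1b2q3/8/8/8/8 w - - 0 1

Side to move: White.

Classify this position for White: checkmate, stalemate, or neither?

White to move; white king on a8.
In check: no.
King squares — a7: attacked by Kb6; b7: attacked by Kb6; b8: attacked by Qe5.
Legal moves for White: none.
Not in check and no legal moves → stalemate.

stalemate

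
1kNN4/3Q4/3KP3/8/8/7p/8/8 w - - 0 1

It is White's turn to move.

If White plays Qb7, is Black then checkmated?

yes

After Qb7: black king on b8; in check: yes, from the white queen on b7.
King squares — a7: attacked by Qb7; b7: attacked by Nd8; c7: attacked by Kd6; a8: attacked by Qb7; c8: attacked by Qb7.
Black has no legal moves → checkmate.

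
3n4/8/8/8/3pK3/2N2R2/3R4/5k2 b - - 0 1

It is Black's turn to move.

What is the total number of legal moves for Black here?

2

Black to move; king on f1.
In check: yes, from the white rook on f3.
Legal moves: Kg1, Ke1.
Count: 2.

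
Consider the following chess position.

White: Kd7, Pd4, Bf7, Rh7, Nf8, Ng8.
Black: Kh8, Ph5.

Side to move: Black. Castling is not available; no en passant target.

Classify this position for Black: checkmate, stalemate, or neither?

checkmate

Black to move; black king on h8.
In check: yes, from the white rook on h7.
King squares — g7: attacked by Rh7; h7: attacked by Nf8; g8: attacked by Bf7.
Legal moves for Black: none.
In check with no legal moves → checkmate.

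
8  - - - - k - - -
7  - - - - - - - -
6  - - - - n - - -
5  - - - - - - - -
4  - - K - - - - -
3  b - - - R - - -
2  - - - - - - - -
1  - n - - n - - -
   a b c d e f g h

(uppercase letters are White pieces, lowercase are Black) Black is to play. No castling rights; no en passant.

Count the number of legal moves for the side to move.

18

Black to move; king on e8.
In check: no.
Legal moves: Kf8, Kd8, Kf7, Ke7, Kd7, Bf8, Be7, Bd6, Bc5, Bb4, Bb2, Bc1, Nf3, Nd3, Ng2, Nc2, Nc3, Nd2+.
Count: 18.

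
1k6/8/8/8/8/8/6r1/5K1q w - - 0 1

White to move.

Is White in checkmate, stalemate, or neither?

White to move; white king on f1.
In check: yes, from the black queen on h1.
King squares — e1: attacked by Qh1; g1: attacked by Qh1; e2: attacked by Rg2; f2: attacked by Rg2; g2: attacked by Qh1.
Legal moves for White: none.
In check with no legal moves → checkmate.

checkmate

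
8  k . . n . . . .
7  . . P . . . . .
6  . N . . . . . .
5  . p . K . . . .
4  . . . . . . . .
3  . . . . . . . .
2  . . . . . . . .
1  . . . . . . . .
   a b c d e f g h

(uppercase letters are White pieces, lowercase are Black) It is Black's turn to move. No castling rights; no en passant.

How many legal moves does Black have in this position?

Black to move; king on a8.
In check: yes, from the white knight on b6.
Legal moves: Kb7, Ka7.
Count: 2.

2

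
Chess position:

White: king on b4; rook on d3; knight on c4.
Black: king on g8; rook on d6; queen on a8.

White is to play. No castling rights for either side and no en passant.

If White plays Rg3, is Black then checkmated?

no

After Rg3: black king on g8; in check: yes, from the white rook on g3.
Black has 5 legal replies: Kh8, Kf8, Kh7, Kf7, Rg6.
In check but a legal move exists → not checkmate.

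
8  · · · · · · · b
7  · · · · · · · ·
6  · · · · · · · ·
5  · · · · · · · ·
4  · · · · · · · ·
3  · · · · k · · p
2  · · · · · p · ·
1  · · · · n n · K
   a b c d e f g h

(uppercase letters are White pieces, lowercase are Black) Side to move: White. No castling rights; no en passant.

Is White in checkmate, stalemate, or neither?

White to move; white king on h1.
In check: no.
King squares — g1: attacked by Pf2; g2: attacked by Ne1; h2: attacked by Nf1.
Legal moves for White: none.
Not in check and no legal moves → stalemate.

stalemate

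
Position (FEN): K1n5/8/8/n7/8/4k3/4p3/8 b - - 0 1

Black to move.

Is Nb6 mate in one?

no

After Nb6: white king on a8; in check: yes, from the black knight on b6.
White has 2 legal replies: Kb8, Ka7.
In check but a legal move exists → not checkmate.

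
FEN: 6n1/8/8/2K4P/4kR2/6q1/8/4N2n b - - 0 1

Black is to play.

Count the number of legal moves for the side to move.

4

Black to move; king on e4.
In check: yes, from the white rook on f4.
Legal moves: Ke5, Kxf4, Ke3, Qxf4.
Count: 4.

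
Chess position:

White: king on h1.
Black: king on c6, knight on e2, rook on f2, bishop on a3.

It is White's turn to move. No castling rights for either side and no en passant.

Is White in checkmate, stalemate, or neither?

White to move; white king on h1.
In check: no.
King squares — g1: attacked by Ne2; g2: attacked by Rf2; h2: attacked by Rf2.
Legal moves for White: none.
Not in check and no legal moves → stalemate.

stalemate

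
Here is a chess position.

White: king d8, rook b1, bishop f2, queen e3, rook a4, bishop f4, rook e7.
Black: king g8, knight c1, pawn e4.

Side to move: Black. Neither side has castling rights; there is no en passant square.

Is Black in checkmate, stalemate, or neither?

neither

Black to move; black king on g8.
In check: no.
Legal moves for Black: Kh8, Kf8, Nd3, Nb3, Ne2, Na2.
Black has 6 legal moves and is not in check → neither.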